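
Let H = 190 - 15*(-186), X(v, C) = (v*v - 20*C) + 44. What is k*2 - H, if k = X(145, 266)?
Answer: 28518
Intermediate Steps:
X(v, C) = 44 + v² - 20*C (X(v, C) = (v² - 20*C) + 44 = 44 + v² - 20*C)
k = 15749 (k = 44 + 145² - 20*266 = 44 + 21025 - 5320 = 15749)
H = 2980 (H = 190 + 2790 = 2980)
k*2 - H = 15749*2 - 1*2980 = 31498 - 2980 = 28518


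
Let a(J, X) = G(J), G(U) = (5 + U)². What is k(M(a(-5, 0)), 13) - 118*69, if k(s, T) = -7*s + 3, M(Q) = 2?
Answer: -8153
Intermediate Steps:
a(J, X) = (5 + J)²
k(s, T) = 3 - 7*s
k(M(a(-5, 0)), 13) - 118*69 = (3 - 7*2) - 118*69 = (3 - 14) - 8142 = -11 - 8142 = -8153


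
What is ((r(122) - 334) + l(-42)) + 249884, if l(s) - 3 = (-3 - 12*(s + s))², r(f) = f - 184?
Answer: 1259516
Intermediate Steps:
r(f) = -184 + f
l(s) = 3 + (-3 - 24*s)² (l(s) = 3 + (-3 - 12*(s + s))² = 3 + (-3 - 24*s)²)
((r(122) - 334) + l(-42)) + 249884 = (((-184 + 122) - 334) + (12 + 144*(-42) + 576*(-42)²)) + 249884 = ((-62 - 334) + (12 - 6048 + 576*1764)) + 249884 = (-396 + (12 - 6048 + 1016064)) + 249884 = (-396 + 1010028) + 249884 = 1009632 + 249884 = 1259516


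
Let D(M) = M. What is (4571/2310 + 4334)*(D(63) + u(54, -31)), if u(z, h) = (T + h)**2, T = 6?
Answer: 492220312/165 ≈ 2.9832e+6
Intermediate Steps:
u(z, h) = (6 + h)**2
(4571/2310 + 4334)*(D(63) + u(54, -31)) = (4571/2310 + 4334)*(63 + (6 - 31)**2) = (4571*(1/2310) + 4334)*(63 + (-25)**2) = (653/330 + 4334)*(63 + 625) = (1430873/330)*688 = 492220312/165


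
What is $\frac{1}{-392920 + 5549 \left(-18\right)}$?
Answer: $- \frac{1}{492802} \approx -2.0292 \cdot 10^{-6}$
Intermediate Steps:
$\frac{1}{-392920 + 5549 \left(-18\right)} = \frac{1}{-392920 - 99882} = \frac{1}{-492802} = - \frac{1}{492802}$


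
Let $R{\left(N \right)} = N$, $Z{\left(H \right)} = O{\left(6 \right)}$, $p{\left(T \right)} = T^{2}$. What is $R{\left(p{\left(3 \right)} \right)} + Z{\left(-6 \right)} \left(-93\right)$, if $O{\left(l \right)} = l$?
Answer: $-549$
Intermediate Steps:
$Z{\left(H \right)} = 6$
$R{\left(p{\left(3 \right)} \right)} + Z{\left(-6 \right)} \left(-93\right) = 3^{2} + 6 \left(-93\right) = 9 - 558 = -549$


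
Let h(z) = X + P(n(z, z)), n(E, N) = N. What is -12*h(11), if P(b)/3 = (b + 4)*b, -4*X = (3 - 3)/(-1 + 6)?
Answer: -5940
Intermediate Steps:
X = 0 (X = -(3 - 3)/(4*(-1 + 6)) = -0/5 = -¼*0 = 0)
P(b) = 3*b*(4 + b) (P(b) = 3*((b + 4)*b) = 3*((4 + b)*b) = 3*(b*(4 + b)) = 3*b*(4 + b))
h(z) = 3*z*(4 + z) (h(z) = 0 + 3*z*(4 + z) = 3*z*(4 + z))
-12*h(11) = -36*11*(4 + 11) = -36*11*15 = -12*495 = -5940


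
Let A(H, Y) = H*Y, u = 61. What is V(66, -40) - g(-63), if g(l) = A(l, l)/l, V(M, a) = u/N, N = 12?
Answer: 817/12 ≈ 68.083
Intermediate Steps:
V(M, a) = 61/12
g(l) = l (g(l) = (l*l)/l = l²/l = l)
V(66, -40) - g(-63) = 61/12 - 1*(-63) = 61/12 + 63 = 817/12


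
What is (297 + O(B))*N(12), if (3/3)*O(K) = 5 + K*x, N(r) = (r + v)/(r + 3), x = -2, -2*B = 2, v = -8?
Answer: 1216/15 ≈ 81.067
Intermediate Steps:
B = -1 (B = -½*2 = -1)
N(r) = (-8 + r)/(3 + r) (N(r) = (r - 8)/(r + 3) = (-8 + r)/(3 + r))
O(K) = 5 - 2*K (O(K) = 5 + K*(-2) = 5 - 2*K)
(297 + O(B))*N(12) = (297 + (5 - 2*(-1)))*((-8 + 12)/(3 + 12)) = (297 + (5 + 2))*(4/15) = (297 + 7)*((1/15)*4) = 304*(4/15) = 1216/15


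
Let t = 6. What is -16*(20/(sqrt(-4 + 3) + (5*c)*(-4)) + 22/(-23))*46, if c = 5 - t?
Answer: -12096/401 + 14720*I/401 ≈ -30.165 + 36.708*I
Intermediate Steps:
c = -1 (c = 5 - 1*6 = 5 - 6 = -1)
-16*(20/(sqrt(-4 + 3) + (5*c)*(-4)) + 22/(-23))*46 = -16*(20/(sqrt(-4 + 3) + (5*(-1))*(-4)) + 22/(-23))*46 = -16*(20/(sqrt(-1) - 5*(-4)) + 22*(-1/23))*46 = -16*(20/(I + 20) - 22/23)*46 = -16*(20/(20 + I) - 22/23)*46 = -16*(20*((20 - I)/401) - 22/23)*46 = -16*(20*(20 - I)/401 - 22/23)*46 = -16*(-22/23 + 20*(20 - I)/401)*46 = (352/23 - 320*(20 - I)/401)*46 = 704 - 14720*(20 - I)/401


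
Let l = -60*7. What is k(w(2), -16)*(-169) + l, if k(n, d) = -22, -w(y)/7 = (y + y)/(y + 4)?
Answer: 3298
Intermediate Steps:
l = -420
w(y) = -14*y/(4 + y) (w(y) = -7*(y + y)/(y + 4) = -7*2*y/(4 + y) = -14*y/(4 + y))
k(w(2), -16)*(-169) + l = -22*(-169) - 420 = 3718 - 420 = 3298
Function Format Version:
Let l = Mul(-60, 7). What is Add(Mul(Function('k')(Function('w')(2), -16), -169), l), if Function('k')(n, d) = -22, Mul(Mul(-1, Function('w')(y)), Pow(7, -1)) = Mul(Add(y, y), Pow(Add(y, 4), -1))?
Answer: 3298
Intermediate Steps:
l = -420
Function('w')(y) = Mul(-14, y, Pow(Add(4, y), -1)) (Function('w')(y) = Mul(-7, Mul(Add(y, y), Pow(Add(y, 4), -1))) = Mul(-7, Mul(Mul(2, y), Pow(Add(4, y), -1))) = Mul(-7, Mul(2, y, Pow(Add(4, y), -1))) = Mul(-14, y, Pow(Add(4, y), -1)))
Add(Mul(Function('k')(Function('w')(2), -16), -169), l) = Add(Mul(-22, -169), -420) = Add(3718, -420) = 3298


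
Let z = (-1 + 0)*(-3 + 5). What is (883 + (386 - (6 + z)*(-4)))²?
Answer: 1651225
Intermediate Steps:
z = -2 (z = -1*2 = -2)
(883 + (386 - (6 + z)*(-4)))² = (883 + (386 - (6 - 2)*(-4)))² = (883 + (386 - 4*(-4)))² = (883 + (386 - 1*(-16)))² = (883 + (386 + 16))² = (883 + 402)² = 1285² = 1651225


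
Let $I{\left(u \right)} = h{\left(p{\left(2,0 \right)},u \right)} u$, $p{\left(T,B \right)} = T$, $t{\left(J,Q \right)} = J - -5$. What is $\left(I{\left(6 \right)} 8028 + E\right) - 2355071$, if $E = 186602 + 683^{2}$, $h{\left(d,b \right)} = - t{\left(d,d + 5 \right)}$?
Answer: $-2039156$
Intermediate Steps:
$t{\left(J,Q \right)} = 5 + J$ ($t{\left(J,Q \right)} = J + 5 = 5 + J$)
$h{\left(d,b \right)} = -5 - d$ ($h{\left(d,b \right)} = - (5 + d) = -5 - d$)
$I{\left(u \right)} = - 7 u$ ($I{\left(u \right)} = \left(-5 - 2\right) u = - 7 u$)
$E = 653091$ ($E = 186602 + 466489 = 653091$)
$\left(I{\left(6 \right)} 8028 + E\right) - 2355071 = \left(\left(-7\right) 6 \cdot 8028 + 653091\right) - 2355071 = \left(\left(-42\right) 8028 + 653091\right) - 2355071 = \left(-337176 + 653091\right) - 2355071 = 315915 - 2355071 = -2039156$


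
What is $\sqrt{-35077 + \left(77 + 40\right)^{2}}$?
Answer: $2 i \sqrt{5347} \approx 146.25 i$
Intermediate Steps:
$\sqrt{-35077 + \left(77 + 40\right)^{2}} = \sqrt{-35077 + 117^{2}} = \sqrt{-35077 + 13689} = \sqrt{-21388} = 2 i \sqrt{5347}$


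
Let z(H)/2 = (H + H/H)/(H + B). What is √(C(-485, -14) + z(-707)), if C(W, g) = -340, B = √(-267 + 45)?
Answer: 2*√((59742 - 85*I*√222)/(-707 + I*√222)) ≈ 0.0011442 + 18.385*I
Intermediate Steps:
B = I*√222 (B = √(-222) = I*√222 ≈ 14.9*I)
z(H) = 2*(1 + H)/(H + I*√222) (z(H) = 2*((H + H/H)/(H + I*√222)) = 2*((H + 1)/(H + I*√222)) = 2*((1 + H)/(H + I*√222)) = 2*(1 + H)/(H + I*√222))
√(C(-485, -14) + z(-707)) = √(-340 + 2*(1 - 707)/(-707 + I*√222)) = √(-340 + 2*(-706)/(-707 + I*√222)) = √(-340 - 1412/(-707 + I*√222))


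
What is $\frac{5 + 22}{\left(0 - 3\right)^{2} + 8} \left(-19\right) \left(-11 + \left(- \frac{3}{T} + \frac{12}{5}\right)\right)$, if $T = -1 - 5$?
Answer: $\frac{41553}{170} \approx 244.43$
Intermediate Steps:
$T = -6$ ($T = -1 - 5 = -6$)
$\frac{5 + 22}{\left(0 - 3\right)^{2} + 8} \left(-19\right) \left(-11 + \left(- \frac{3}{T} + \frac{12}{5}\right)\right) = \frac{5 + 22}{\left(0 - 3\right)^{2} + 8} \left(-19\right) \left(-11 + \left(- \frac{3}{-6} + \frac{12}{5}\right)\right) = \frac{27}{\left(-3\right)^{2} + 8} \left(-19\right) \left(-11 + \left(\left(-3\right) \left(- \frac{1}{6}\right) + 12 \cdot \frac{1}{5}\right)\right) = \frac{27}{9 + 8} \left(-19\right) \left(-11 + \left(\frac{1}{2} + \frac{12}{5}\right)\right) = \frac{27}{17} \left(-19\right) \left(-11 + \frac{29}{10}\right) = 27 \cdot \frac{1}{17} \left(-19\right) \left(- \frac{81}{10}\right) = \frac{27}{17} \left(-19\right) \left(- \frac{81}{10}\right) = \left(- \frac{513}{17}\right) \left(- \frac{81}{10}\right) = \frac{41553}{170}$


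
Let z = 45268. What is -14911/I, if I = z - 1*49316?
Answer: 14911/4048 ≈ 3.6835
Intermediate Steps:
I = -4048 (I = 45268 - 1*49316 = 45268 - 49316 = -4048)
-14911/I = -14911/(-4048) = -14911*(-1/4048) = 14911/4048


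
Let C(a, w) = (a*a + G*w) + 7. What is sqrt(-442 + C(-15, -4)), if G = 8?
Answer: 11*I*sqrt(2) ≈ 15.556*I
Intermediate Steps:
C(a, w) = 7 + a**2 + 8*w (C(a, w) = (a*a + 8*w) + 7 = (a**2 + 8*w) + 7 = 7 + a**2 + 8*w)
sqrt(-442 + C(-15, -4)) = sqrt(-442 + (7 + (-15)**2 + 8*(-4))) = sqrt(-442 + (7 + 225 - 32)) = sqrt(-442 + 200) = sqrt(-242) = 11*I*sqrt(2)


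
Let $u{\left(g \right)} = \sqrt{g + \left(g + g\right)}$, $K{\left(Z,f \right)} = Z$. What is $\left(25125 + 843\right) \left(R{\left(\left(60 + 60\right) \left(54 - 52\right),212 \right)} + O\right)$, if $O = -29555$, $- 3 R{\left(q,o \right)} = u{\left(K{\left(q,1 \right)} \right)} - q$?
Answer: $-765406800 - 103872 \sqrt{5} \approx -7.6564 \cdot 10^{8}$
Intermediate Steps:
$u{\left(g \right)} = \sqrt{3} \sqrt{g}$ ($u{\left(g \right)} = \sqrt{g + 2 g} = \sqrt{3 g} = \sqrt{3} \sqrt{g}$)
$R{\left(q,o \right)} = \frac{q}{3} - \frac{\sqrt{3} \sqrt{q}}{3}$ ($R{\left(q,o \right)} = - \frac{\sqrt{3} \sqrt{q} - q}{3} = - \frac{- q + \sqrt{3} \sqrt{q}}{3} = \frac{q}{3} - \frac{\sqrt{3} \sqrt{q}}{3}$)
$\left(25125 + 843\right) \left(R{\left(\left(60 + 60\right) \left(54 - 52\right),212 \right)} + O\right) = \left(25125 + 843\right) \left(\left(\frac{\left(60 + 60\right) \left(54 - 52\right)}{3} - \frac{\sqrt{3} \sqrt{\left(60 + 60\right) \left(54 - 52\right)}}{3}\right) - 29555\right) = 25968 \left(\left(\frac{120 \cdot 2}{3} - \frac{\sqrt{3} \sqrt{120 \cdot 2}}{3}\right) - 29555\right) = 25968 \left(\left(\frac{1}{3} \cdot 240 - \frac{\sqrt{3} \sqrt{240}}{3}\right) - 29555\right) = 25968 \left(\left(80 - \frac{\sqrt{3} \cdot 4 \sqrt{15}}{3}\right) - 29555\right) = 25968 \left(\left(80 - 4 \sqrt{5}\right) - 29555\right) = 25968 \left(-29475 - 4 \sqrt{5}\right) = -765406800 - 103872 \sqrt{5}$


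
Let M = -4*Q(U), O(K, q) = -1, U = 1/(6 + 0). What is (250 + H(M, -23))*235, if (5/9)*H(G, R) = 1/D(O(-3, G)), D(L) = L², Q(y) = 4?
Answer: 59173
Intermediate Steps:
U = ⅙ (U = 1/6 = ⅙ ≈ 0.16667)
M = -16 (M = -4*4 = -16)
H(G, R) = 9/5 (H(G, R) = 9/(5*((-1)²)) = (9/5)/1 = (9/5)*1 = 9/5)
(250 + H(M, -23))*235 = (250 + 9/5)*235 = (1259/5)*235 = 59173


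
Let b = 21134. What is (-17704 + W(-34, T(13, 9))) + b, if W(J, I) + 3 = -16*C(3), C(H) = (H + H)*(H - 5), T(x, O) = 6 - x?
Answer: 3619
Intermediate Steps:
C(H) = 2*H*(-5 + H) (C(H) = (2*H)*(-5 + H) = 2*H*(-5 + H))
W(J, I) = 189 (W(J, I) = -3 - 32*3*(-5 + 3) = -3 - 32*3*(-2) = -3 - 16*(-12) = -3 + 192 = 189)
(-17704 + W(-34, T(13, 9))) + b = (-17704 + 189) + 21134 = -17515 + 21134 = 3619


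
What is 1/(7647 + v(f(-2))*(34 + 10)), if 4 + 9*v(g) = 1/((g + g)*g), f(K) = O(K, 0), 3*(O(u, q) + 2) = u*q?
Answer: 18/137305 ≈ 0.00013110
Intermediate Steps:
O(u, q) = -2 + q*u/3 (O(u, q) = -2 + (u*q)/3 = -2 + (q*u)/3 = -2 + q*u/3)
f(K) = -2 (f(K) = -2 + (⅓)*0*K = -2 + 0 = -2)
v(g) = -4/9 + 1/(18*g²) (v(g) = -4/9 + (1/((g + g)*g))/9 = -4/9 + (1/(((2*g))*g))/9 = -4/9 + ((1/(2*g))/g)/9 = -4/9 + (1/(2*g²))/9 = -4/9 + 1/(18*g²))
1/(7647 + v(f(-2))*(34 + 10)) = 1/(7647 + (-4/9 + (1/18)/(-2)²)*(34 + 10)) = 1/(7647 + (-4/9 + (1/18)*(¼))*44) = 1/(7647 + (-4/9 + 1/72)*44) = 1/(7647 - 31/72*44) = 1/(7647 - 341/18) = 1/(137305/18) = 18/137305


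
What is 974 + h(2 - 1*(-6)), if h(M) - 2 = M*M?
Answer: 1040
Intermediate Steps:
h(M) = 2 + M² (h(M) = 2 + M*M = 2 + M²)
974 + h(2 - 1*(-6)) = 974 + (2 + (2 - 1*(-6))²) = 974 + (2 + (2 + 6)²) = 974 + (2 + 8²) = 974 + (2 + 64) = 974 + 66 = 1040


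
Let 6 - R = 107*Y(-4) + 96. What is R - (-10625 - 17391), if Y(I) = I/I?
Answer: 27819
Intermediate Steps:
Y(I) = 1
R = -197 (R = 6 - (107*1 + 96) = 6 - (107 + 96) = 6 - 1*203 = 6 - 203 = -197)
R - (-10625 - 17391) = -197 - (-10625 - 17391) = -197 - 1*(-28016) = -197 + 28016 = 27819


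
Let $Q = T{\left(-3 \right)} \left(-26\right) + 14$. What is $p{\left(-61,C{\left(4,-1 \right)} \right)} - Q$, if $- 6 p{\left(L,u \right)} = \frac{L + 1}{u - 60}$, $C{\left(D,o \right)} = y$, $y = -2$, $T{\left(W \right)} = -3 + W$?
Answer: $- \frac{5275}{31} \approx -170.16$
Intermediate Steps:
$Q = 170$ ($Q = \left(-3 - 3\right) \left(-26\right) + 14 = \left(-6\right) \left(-26\right) + 14 = 156 + 14 = 170$)
$C{\left(D,o \right)} = -2$
$p{\left(L,u \right)} = - \frac{1 + L}{6 \left(-60 + u\right)}$ ($p{\left(L,u \right)} = - \frac{\left(L + 1\right) \frac{1}{u - 60}}{6} = - \frac{\left(1 + L\right) \frac{1}{-60 + u}}{6} = - \frac{\frac{1}{-60 + u} \left(1 + L\right)}{6} = - \frac{1 + L}{6 \left(-60 + u\right)}$)
$p{\left(-61,C{\left(4,-1 \right)} \right)} - Q = \frac{-1 - -61}{6 \left(-60 - 2\right)} - 170 = \frac{-1 + 61}{6 \left(-62\right)} - 170 = \frac{1}{6} \left(- \frac{1}{62}\right) 60 - 170 = - \frac{5}{31} - 170 = - \frac{5275}{31}$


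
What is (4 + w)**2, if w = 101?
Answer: 11025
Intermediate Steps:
(4 + w)**2 = (4 + 101)**2 = 105**2 = 11025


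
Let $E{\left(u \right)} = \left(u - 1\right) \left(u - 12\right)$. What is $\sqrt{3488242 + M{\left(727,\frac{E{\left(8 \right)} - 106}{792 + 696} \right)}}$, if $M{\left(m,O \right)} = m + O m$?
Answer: $\frac{\sqrt{482808426222}}{372} \approx 1867.9$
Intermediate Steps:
$E{\left(u \right)} = \left(-1 + u\right) \left(-12 + u\right)$
$\sqrt{3488242 + M{\left(727,\frac{E{\left(8 \right)} - 106}{792 + 696} \right)}} = \sqrt{3488242 + 727 \left(1 + \frac{\left(12 + 8^{2} - 104\right) - 106}{792 + 696}\right)} = \sqrt{3488242 + 727 \left(1 + \frac{\left(12 + 64 - 104\right) - 106}{1488}\right)} = \sqrt{3488242 + 727 \left(1 + \left(-28 - 106\right) \frac{1}{1488}\right)} = \sqrt{3488242 + 727 \left(1 - \frac{67}{744}\right)} = \sqrt{3488242 + 727 \cdot \frac{677}{744}} = \sqrt{3488242 + \frac{492179}{744}} = \sqrt{\frac{2595744227}{744}} = \frac{\sqrt{482808426222}}{372}$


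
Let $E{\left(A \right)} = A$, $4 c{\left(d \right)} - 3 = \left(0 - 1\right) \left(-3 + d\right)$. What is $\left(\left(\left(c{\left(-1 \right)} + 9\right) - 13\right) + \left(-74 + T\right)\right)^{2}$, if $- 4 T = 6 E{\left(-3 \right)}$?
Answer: $\frac{82369}{16} \approx 5148.1$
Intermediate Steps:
$c{\left(d \right)} = \frac{3}{2} - \frac{d}{4}$ ($c{\left(d \right)} = \frac{3}{4} + \frac{\left(0 - 1\right) \left(-3 + d\right)}{4} = \frac{3}{4} + \frac{\left(-1\right) \left(-3 + d\right)}{4} = \frac{3}{4} + \frac{3 - d}{4} = \frac{3}{4} - \left(- \frac{3}{4} + \frac{d}{4}\right) = \frac{3}{2} - \frac{d}{4}$)
$T = \frac{9}{2}$ ($T = - \frac{6 \left(-3\right)}{4} = \left(- \frac{1}{4}\right) \left(-18\right) = \frac{9}{2} \approx 4.5$)
$\left(\left(\left(c{\left(-1 \right)} + 9\right) - 13\right) + \left(-74 + T\right)\right)^{2} = \left(\left(\left(\left(\frac{3}{2} - - \frac{1}{4}\right) + 9\right) - 13\right) + \left(-74 + \frac{9}{2}\right)\right)^{2} = \left(\left(\left(\left(\frac{3}{2} + \frac{1}{4}\right) + 9\right) - 13\right) - \frac{139}{2}\right)^{2} = \left(\left(\left(\frac{7}{4} + 9\right) - 13\right) - \frac{139}{2}\right)^{2} = \left(\left(\frac{43}{4} - 13\right) - \frac{139}{2}\right)^{2} = \left(- \frac{9}{4} - \frac{139}{2}\right)^{2} = \left(- \frac{287}{4}\right)^{2} = \frac{82369}{16}$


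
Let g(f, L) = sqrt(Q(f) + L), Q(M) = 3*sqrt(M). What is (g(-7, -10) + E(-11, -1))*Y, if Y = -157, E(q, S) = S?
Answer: 157 - 157*sqrt(-10 + 3*I*sqrt(7)) ≈ -27.672 - 529.71*I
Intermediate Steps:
g(f, L) = sqrt(L + 3*sqrt(f)) (g(f, L) = sqrt(3*sqrt(f) + L) = sqrt(L + 3*sqrt(f)))
(g(-7, -10) + E(-11, -1))*Y = (sqrt(-10 + 3*sqrt(-7)) - 1)*(-157) = (sqrt(-10 + 3*(I*sqrt(7))) - 1)*(-157) = (sqrt(-10 + 3*I*sqrt(7)) - 1)*(-157) = (-1 + sqrt(-10 + 3*I*sqrt(7)))*(-157) = 157 - 157*sqrt(-10 + 3*I*sqrt(7))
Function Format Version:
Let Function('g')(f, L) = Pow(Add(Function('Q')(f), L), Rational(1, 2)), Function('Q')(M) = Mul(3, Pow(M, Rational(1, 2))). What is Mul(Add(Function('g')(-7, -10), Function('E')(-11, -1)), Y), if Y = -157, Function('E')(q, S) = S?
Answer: Add(157, Mul(-157, Pow(Add(-10, Mul(3, I, Pow(7, Rational(1, 2)))), Rational(1, 2)))) ≈ Add(-27.672, Mul(-529.71, I))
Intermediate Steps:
Function('g')(f, L) = Pow(Add(L, Mul(3, Pow(f, Rational(1, 2)))), Rational(1, 2)) (Function('g')(f, L) = Pow(Add(Mul(3, Pow(f, Rational(1, 2))), L), Rational(1, 2)) = Pow(Add(L, Mul(3, Pow(f, Rational(1, 2)))), Rational(1, 2)))
Mul(Add(Function('g')(-7, -10), Function('E')(-11, -1)), Y) = Mul(Add(Pow(Add(-10, Mul(3, Pow(-7, Rational(1, 2)))), Rational(1, 2)), -1), -157) = Mul(Add(Pow(Add(-10, Mul(3, Mul(I, Pow(7, Rational(1, 2))))), Rational(1, 2)), -1), -157) = Mul(Add(Pow(Add(-10, Mul(3, I, Pow(7, Rational(1, 2)))), Rational(1, 2)), -1), -157) = Mul(Add(-1, Pow(Add(-10, Mul(3, I, Pow(7, Rational(1, 2)))), Rational(1, 2))), -157) = Add(157, Mul(-157, Pow(Add(-10, Mul(3, I, Pow(7, Rational(1, 2)))), Rational(1, 2))))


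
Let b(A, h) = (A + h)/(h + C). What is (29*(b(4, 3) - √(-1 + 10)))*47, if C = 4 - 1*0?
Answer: -2726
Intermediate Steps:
C = 4 (C = 4 + 0 = 4)
b(A, h) = (A + h)/(4 + h) (b(A, h) = (A + h)/(h + 4) = (A + h)/(4 + h))
(29*(b(4, 3) - √(-1 + 10)))*47 = (29*((4 + 3)/(4 + 3) - √(-1 + 10)))*47 = (29*(7/7 - √9))*47 = (29*((⅐)*7 - 1*3))*47 = (29*(1 - 3))*47 = (29*(-2))*47 = -58*47 = -2726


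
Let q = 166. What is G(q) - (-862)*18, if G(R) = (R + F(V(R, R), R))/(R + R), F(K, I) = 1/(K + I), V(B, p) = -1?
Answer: 849993871/54780 ≈ 15517.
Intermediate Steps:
F(K, I) = 1/(I + K)
G(R) = (R + 1/(-1 + R))/(2*R) (G(R) = (R + 1/(R - 1))/(R + R) = (R + 1/(-1 + R))/((2*R)) = (R + 1/(-1 + R))*(1/(2*R)) = (R + 1/(-1 + R))/(2*R))
G(q) - (-862)*18 = (1/2)*(1 + 166*(-1 + 166))/(166*(-1 + 166)) - (-862)*18 = (1/2)*(1/166)*(1 + 166*165)/165 - 1*(-15516) = (1/2)*(1/166)*(1/165)*(1 + 27390) + 15516 = (1/2)*(1/166)*(1/165)*27391 + 15516 = 27391/54780 + 15516 = 849993871/54780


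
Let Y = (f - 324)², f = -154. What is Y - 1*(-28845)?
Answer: 257329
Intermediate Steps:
Y = 228484 (Y = (-154 - 324)² = (-478)² = 228484)
Y - 1*(-28845) = 228484 - 1*(-28845) = 228484 + 28845 = 257329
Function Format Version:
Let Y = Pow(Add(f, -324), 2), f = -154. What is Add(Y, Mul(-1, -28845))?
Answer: 257329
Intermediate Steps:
Y = 228484 (Y = Pow(Add(-154, -324), 2) = Pow(-478, 2) = 228484)
Add(Y, Mul(-1, -28845)) = Add(228484, Mul(-1, -28845)) = Add(228484, 28845) = 257329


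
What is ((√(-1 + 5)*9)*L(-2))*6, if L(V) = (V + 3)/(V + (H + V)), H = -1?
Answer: -108/5 ≈ -21.600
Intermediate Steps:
L(V) = (3 + V)/(-1 + 2*V) (L(V) = (V + 3)/(V + (-1 + V)) = (3 + V)/(-1 + 2*V))
((√(-1 + 5)*9)*L(-2))*6 = ((√(-1 + 5)*9)*((3 - 2)/(-1 + 2*(-2))))*6 = ((√4*9)*(1/(-1 - 4)))*6 = ((2*9)*(1/(-5)))*6 = (18*(-⅕*1))*6 = (18*(-⅕))*6 = -18/5*6 = -108/5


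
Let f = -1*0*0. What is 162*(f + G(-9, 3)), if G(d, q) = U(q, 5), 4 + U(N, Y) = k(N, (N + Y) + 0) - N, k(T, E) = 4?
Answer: -486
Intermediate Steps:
U(N, Y) = -N (U(N, Y) = -4 + (4 - N) = -N)
G(d, q) = -q
f = 0 (f = 0*0 = 0)
162*(f + G(-9, 3)) = 162*(0 - 1*3) = 162*(0 - 3) = 162*(-3) = -486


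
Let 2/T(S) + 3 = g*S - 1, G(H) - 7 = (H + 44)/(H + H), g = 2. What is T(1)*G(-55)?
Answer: -71/10 ≈ -7.1000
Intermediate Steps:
G(H) = 7 + (44 + H)/(2*H) (G(H) = 7 + (H + 44)/(H + H) = 7 + (44 + H)/((2*H)) = 7 + (44 + H)*(1/(2*H)) = 7 + (44 + H)/(2*H))
T(S) = 2/(-4 + 2*S) (T(S) = 2/(-3 + (2*S - 1)) = 2/(-3 + (-1 + 2*S)) = 2/(-4 + 2*S))
T(1)*G(-55) = (15/2 + 22/(-55))/(-2 + 1) = (15/2 + 22*(-1/55))/(-1) = -(15/2 - ⅖) = -1*71/10 = -71/10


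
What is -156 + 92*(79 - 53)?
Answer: 2236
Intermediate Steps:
-156 + 92*(79 - 53) = -156 + 92*26 = -156 + 2392 = 2236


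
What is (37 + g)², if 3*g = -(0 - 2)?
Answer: 12769/9 ≈ 1418.8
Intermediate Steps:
g = ⅔ (g = (-(0 - 2))/3 = (-1*(-2))/3 = (⅓)*2 = ⅔ ≈ 0.66667)
(37 + g)² = (37 + ⅔)² = (113/3)² = 12769/9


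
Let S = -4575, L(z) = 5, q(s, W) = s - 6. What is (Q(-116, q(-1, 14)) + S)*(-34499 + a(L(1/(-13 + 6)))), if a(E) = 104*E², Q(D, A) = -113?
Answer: 149542512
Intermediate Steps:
q(s, W) = -6 + s
(Q(-116, q(-1, 14)) + S)*(-34499 + a(L(1/(-13 + 6)))) = (-113 - 4575)*(-34499 + 104*5²) = -4688*(-34499 + 104*25) = -4688*(-34499 + 2600) = -4688*(-31899) = 149542512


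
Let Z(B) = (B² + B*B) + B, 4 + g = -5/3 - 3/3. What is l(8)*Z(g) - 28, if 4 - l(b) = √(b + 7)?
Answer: 2708/9 - 740*√15/9 ≈ -17.556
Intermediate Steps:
g = -20/3 (g = -4 + (-5/3 - 3/3) = -4 + (-5*⅓ - 3*⅓) = -4 + (-5/3 - 1) = -4 - 8/3 = -20/3 ≈ -6.6667)
l(b) = 4 - √(7 + b) (l(b) = 4 - √(b + 7) = 4 - √(7 + b))
Z(B) = B + 2*B² (Z(B) = (B² + B²) + B = 2*B² + B = B + 2*B²)
l(8)*Z(g) - 28 = (4 - √(7 + 8))*(-20*(1 + 2*(-20/3))/3) - 28 = (4 - √15)*(-20*(1 - 40/3)/3) - 28 = (4 - √15)*(-20/3*(-37/3)) - 28 = (4 - √15)*(740/9) - 28 = (2960/9 - 740*√15/9) - 28 = 2708/9 - 740*√15/9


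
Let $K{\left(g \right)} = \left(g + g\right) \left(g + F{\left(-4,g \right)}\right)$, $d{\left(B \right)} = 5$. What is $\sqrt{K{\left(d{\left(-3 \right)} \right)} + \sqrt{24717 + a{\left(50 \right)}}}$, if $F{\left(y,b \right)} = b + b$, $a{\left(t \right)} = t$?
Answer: $\sqrt{150 + \sqrt{24767}} \approx 17.532$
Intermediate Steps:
$F{\left(y,b \right)} = 2 b$
$K{\left(g \right)} = 6 g^{2}$ ($K{\left(g \right)} = \left(g + g\right) \left(g + 2 g\right) = 2 g 3 g = 6 g^{2}$)
$\sqrt{K{\left(d{\left(-3 \right)} \right)} + \sqrt{24717 + a{\left(50 \right)}}} = \sqrt{6 \cdot 5^{2} + \sqrt{24717 + 50}} = \sqrt{6 \cdot 25 + \sqrt{24767}} = \sqrt{150 + \sqrt{24767}}$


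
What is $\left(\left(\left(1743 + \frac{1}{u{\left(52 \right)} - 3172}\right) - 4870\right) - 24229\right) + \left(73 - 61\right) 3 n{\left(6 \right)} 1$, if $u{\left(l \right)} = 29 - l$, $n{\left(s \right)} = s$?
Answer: $- \frac{86712301}{3195} \approx -27140.0$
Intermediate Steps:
$\left(\left(\left(1743 + \frac{1}{u{\left(52 \right)} - 3172}\right) - 4870\right) - 24229\right) + \left(73 - 61\right) 3 n{\left(6 \right)} 1 = \left(\left(\left(1743 + \frac{1}{\left(29 - 52\right) - 3172}\right) - 4870\right) - 24229\right) + \left(73 - 61\right) 3 \cdot 6 \cdot 1 = \left(\left(\left(1743 + \frac{1}{\left(29 - 52\right) + \left(-3741 + 569\right)}\right) - 4870\right) - 24229\right) + 12 \cdot 18 \cdot 1 = \left(\left(\left(1743 + \frac{1}{-23 - 3172}\right) - 4870\right) - 24229\right) + 12 \cdot 18 = \left(\left(\left(1743 + \frac{1}{-3195}\right) - 4870\right) - 24229\right) + 216 = \left(\left(\left(1743 - \frac{1}{3195}\right) - 4870\right) - 24229\right) + 216 = \left(\left(\frac{5568884}{3195} - 4870\right) - 24229\right) + 216 = \left(- \frac{9990766}{3195} - 24229\right) + 216 = - \frac{87402421}{3195} + 216 = - \frac{86712301}{3195}$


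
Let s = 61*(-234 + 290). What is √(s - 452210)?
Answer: 3*I*√49866 ≈ 669.92*I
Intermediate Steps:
s = 3416 (s = 61*56 = 3416)
√(s - 452210) = √(3416 - 452210) = √(-448794) = 3*I*√49866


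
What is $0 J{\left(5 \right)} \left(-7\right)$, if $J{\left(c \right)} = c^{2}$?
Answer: $0$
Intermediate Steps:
$0 J{\left(5 \right)} \left(-7\right) = 0 \cdot 5^{2} \left(-7\right) = 0 \cdot 25 \left(-7\right) = 0 \left(-7\right) = 0$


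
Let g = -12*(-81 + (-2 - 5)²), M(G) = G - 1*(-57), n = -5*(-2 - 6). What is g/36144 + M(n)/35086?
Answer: 353729/26419758 ≈ 0.013389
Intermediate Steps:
n = 40 (n = -5*(-8) = 40)
M(G) = 57 + G (M(G) = G + 57 = 57 + G)
g = 384 (g = -12*(-81 + (-7)²) = -12*(-81 + 49) = -12*(-32) = 384)
g/36144 + M(n)/35086 = 384/36144 + (57 + 40)/35086 = 384*(1/36144) + 97*(1/35086) = 8/753 + 97/35086 = 353729/26419758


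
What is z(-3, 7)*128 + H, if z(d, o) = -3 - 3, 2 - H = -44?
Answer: -722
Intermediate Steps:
H = 46 (H = 2 - 1*(-44) = 2 + 44 = 46)
z(d, o) = -6
z(-3, 7)*128 + H = -6*128 + 46 = -768 + 46 = -722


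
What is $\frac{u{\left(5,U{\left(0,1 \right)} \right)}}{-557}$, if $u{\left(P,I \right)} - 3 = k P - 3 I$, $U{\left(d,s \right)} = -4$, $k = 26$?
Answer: $- \frac{145}{557} \approx -0.26032$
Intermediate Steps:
$u{\left(P,I \right)} = 3 - 3 I + 26 P$ ($u{\left(P,I \right)} = 3 - \left(- 26 P + 3 I\right) = 3 - 3 I + 26 P$)
$\frac{u{\left(5,U{\left(0,1 \right)} \right)}}{-557} = \frac{3 - -12 + 26 \cdot 5}{-557} = \left(3 + 12 + 130\right) \left(- \frac{1}{557}\right) = 145 \left(- \frac{1}{557}\right) = - \frac{145}{557}$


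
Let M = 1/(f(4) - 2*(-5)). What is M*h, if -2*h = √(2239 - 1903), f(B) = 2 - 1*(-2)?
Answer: -√21/7 ≈ -0.65465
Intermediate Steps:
f(B) = 4 (f(B) = 2 + 2 = 4)
M = 1/14 (M = 1/(4 - 2*(-5)) = 1/(4 + 10) = 1/14 ≈ 0.071429)
h = -2*√21 (h = -√(2239 - 1903)/2 = -2*√21 ≈ -9.1651)
M*h = (-2*√21)/14 = -√21/7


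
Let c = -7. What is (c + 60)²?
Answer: 2809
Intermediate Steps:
(c + 60)² = (-7 + 60)² = 53² = 2809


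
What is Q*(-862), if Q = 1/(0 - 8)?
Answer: 431/4 ≈ 107.75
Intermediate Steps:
Q = -⅛ (Q = 1/(-8) = -⅛ ≈ -0.12500)
Q*(-862) = -⅛*(-862) = 431/4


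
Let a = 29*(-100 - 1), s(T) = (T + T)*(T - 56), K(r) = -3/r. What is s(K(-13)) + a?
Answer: -499351/169 ≈ -2954.7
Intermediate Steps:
s(T) = 2*T*(-56 + T) (s(T) = (2*T)*(-56 + T) = 2*T*(-56 + T))
a = -2929 (a = 29*(-101) = -2929)
s(K(-13)) + a = 2*(-3/(-13))*(-56 - 3/(-13)) - 2929 = 2*(-3*(-1/13))*(-56 - 3*(-1/13)) - 2929 = 2*(3/13)*(-56 + 3/13) - 2929 = 2*(3/13)*(-725/13) - 2929 = -4350/169 - 2929 = -499351/169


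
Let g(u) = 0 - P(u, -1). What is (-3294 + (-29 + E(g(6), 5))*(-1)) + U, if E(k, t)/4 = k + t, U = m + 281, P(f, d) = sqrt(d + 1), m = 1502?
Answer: -1502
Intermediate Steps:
P(f, d) = sqrt(1 + d)
U = 1783 (U = 1502 + 281 = 1783)
g(u) = 0 (g(u) = 0 - sqrt(1 - 1) = 0 - sqrt(0) = 0 - 1*0 = 0 + 0 = 0)
E(k, t) = 4*k + 4*t (E(k, t) = 4*(k + t) = 4*k + 4*t)
(-3294 + (-29 + E(g(6), 5))*(-1)) + U = (-3294 + (-29 + (4*0 + 4*5))*(-1)) + 1783 = (-3294 + (-29 + (0 + 20))*(-1)) + 1783 = (-3294 + (-29 + 20)*(-1)) + 1783 = (-3294 - 9*(-1)) + 1783 = (-3294 + 9) + 1783 = -3285 + 1783 = -1502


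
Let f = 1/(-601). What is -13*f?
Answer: 13/601 ≈ 0.021631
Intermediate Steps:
f = -1/601 ≈ -0.0016639
-13*f = -13*(-1/601) = 13/601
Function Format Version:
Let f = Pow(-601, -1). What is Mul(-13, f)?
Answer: Rational(13, 601) ≈ 0.021631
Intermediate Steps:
f = Rational(-1, 601) ≈ -0.0016639
Mul(-13, f) = Mul(-13, Rational(-1, 601)) = Rational(13, 601)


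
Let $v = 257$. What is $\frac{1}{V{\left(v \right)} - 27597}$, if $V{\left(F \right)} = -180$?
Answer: $- \frac{1}{27777} \approx -3.6001 \cdot 10^{-5}$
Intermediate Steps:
$\frac{1}{V{\left(v \right)} - 27597} = \frac{1}{-180 - 27597} = \frac{1}{-27777} = - \frac{1}{27777}$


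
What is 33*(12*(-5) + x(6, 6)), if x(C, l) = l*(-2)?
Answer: -2376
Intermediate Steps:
x(C, l) = -2*l
33*(12*(-5) + x(6, 6)) = 33*(12*(-5) - 2*6) = 33*(-60 - 12) = 33*(-72) = -2376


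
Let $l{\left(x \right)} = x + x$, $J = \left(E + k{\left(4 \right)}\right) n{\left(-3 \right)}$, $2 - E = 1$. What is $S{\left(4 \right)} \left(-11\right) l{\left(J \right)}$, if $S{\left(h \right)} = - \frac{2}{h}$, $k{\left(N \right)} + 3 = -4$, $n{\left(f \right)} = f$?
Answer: $198$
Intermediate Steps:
$k{\left(N \right)} = -7$ ($k{\left(N \right)} = -3 - 4 = -7$)
$E = 1$ ($E = 2 - 1 = 1$)
$J = 18$ ($J = \left(1 - 7\right) \left(-3\right) = \left(-6\right) \left(-3\right) = 18$)
$l{\left(x \right)} = 2 x$
$S{\left(4 \right)} \left(-11\right) l{\left(J \right)} = - \frac{2}{4} \left(-11\right) 2 \cdot 18 = \left(-2\right) \frac{1}{4} \left(-11\right) 36 = \left(- \frac{1}{2}\right) \left(-11\right) 36 = \frac{11}{2} \cdot 36 = 198$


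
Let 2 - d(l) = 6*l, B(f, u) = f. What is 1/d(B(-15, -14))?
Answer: 1/92 ≈ 0.010870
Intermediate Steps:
d(l) = 2 - 6*l
1/d(B(-15, -14)) = 1/(2 - 6*(-15)) = 1/(2 + 90) = 1/92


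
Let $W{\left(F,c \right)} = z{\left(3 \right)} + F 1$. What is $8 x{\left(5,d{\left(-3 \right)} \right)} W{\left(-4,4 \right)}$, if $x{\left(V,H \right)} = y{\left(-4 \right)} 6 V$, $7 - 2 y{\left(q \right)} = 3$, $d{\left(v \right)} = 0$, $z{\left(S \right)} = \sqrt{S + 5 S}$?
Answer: $-1920 + 1440 \sqrt{2} \approx 116.47$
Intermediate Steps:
$z{\left(S \right)} = \sqrt{6} \sqrt{S}$ ($z{\left(S \right)} = \sqrt{6 S} = \sqrt{6} \sqrt{S}$)
$y{\left(q \right)} = 2$ ($y{\left(q \right)} = \frac{7}{2} - \frac{3}{2} = 2$)
$W{\left(F,c \right)} = F + 3 \sqrt{2}$ ($W{\left(F,c \right)} = \sqrt{6} \sqrt{3} + F 1 = 3 \sqrt{2} + F = F + 3 \sqrt{2}$)
$x{\left(V,H \right)} = 12 V$ ($x{\left(V,H \right)} = 2 \cdot 6 V = 12 V$)
$8 x{\left(5,d{\left(-3 \right)} \right)} W{\left(-4,4 \right)} = 8 \cdot 12 \cdot 5 \left(-4 + 3 \sqrt{2}\right) = 8 \cdot 60 \left(-4 + 3 \sqrt{2}\right) = 480 \left(-4 + 3 \sqrt{2}\right) = -1920 + 1440 \sqrt{2}$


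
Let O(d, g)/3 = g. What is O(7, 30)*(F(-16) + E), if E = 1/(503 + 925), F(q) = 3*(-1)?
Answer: -64245/238 ≈ -269.94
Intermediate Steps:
F(q) = -3
E = 1/1428 ≈ 0.00070028
O(d, g) = 3*g
O(7, 30)*(F(-16) + E) = (3*30)*(-3 + 1/1428) = 90*(-4283/1428) = -64245/238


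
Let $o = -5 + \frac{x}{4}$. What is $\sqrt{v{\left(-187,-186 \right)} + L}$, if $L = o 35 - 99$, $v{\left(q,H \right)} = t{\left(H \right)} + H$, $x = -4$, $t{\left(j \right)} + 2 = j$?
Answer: $i \sqrt{683} \approx 26.134 i$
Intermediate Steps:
$t{\left(j \right)} = -2 + j$
$o = -6$ ($o = -5 + \frac{1}{4} \left(-4\right) = -5 - 1 = -6$)
$v{\left(q,H \right)} = -2 + 2 H$ ($v{\left(q,H \right)} = \left(-2 + H\right) + H = -2 + 2 H$)
$L = -309$ ($L = \left(-6\right) 35 - 99 = -210 - 99 = -309$)
$\sqrt{v{\left(-187,-186 \right)} + L} = \sqrt{\left(-2 + 2 \left(-186\right)\right) - 309} = \sqrt{\left(-2 - 372\right) - 309} = \sqrt{-374 - 309} = \sqrt{-683} = i \sqrt{683}$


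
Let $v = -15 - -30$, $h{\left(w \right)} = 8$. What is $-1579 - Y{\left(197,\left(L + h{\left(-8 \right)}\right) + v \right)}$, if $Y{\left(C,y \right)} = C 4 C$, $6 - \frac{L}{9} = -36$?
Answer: $-156815$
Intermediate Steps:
$L = 378$ ($L = 54 - -324 = 54 + 324 = 378$)
$v = 15$ ($v = -15 + 30 = 15$)
$Y{\left(C,y \right)} = 4 C^{2}$ ($Y{\left(C,y \right)} = 4 C C = 4 C^{2}$)
$-1579 - Y{\left(197,\left(L + h{\left(-8 \right)}\right) + v \right)} = -1579 - 4 \cdot 197^{2} = -1579 - 4 \cdot 38809 = -1579 - 155236 = -156815$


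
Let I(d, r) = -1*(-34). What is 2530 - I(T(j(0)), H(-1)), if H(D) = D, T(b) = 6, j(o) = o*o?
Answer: 2496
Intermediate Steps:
j(o) = o**2
I(d, r) = 34
2530 - I(T(j(0)), H(-1)) = 2530 - 1*34 = 2530 - 34 = 2496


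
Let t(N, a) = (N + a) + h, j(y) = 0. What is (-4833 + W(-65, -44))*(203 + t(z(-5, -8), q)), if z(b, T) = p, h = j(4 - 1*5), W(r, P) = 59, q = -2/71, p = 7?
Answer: -71170792/71 ≈ -1.0024e+6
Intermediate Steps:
q = -2/71 (q = -2*1/71 = -2/71 ≈ -0.028169)
h = 0
z(b, T) = 7
t(N, a) = N + a (t(N, a) = (N + a) + 0 = N + a)
(-4833 + W(-65, -44))*(203 + t(z(-5, -8), q)) = (-4833 + 59)*(203 + (7 - 2/71)) = -4774*(203 + 495/71) = -4774*14908/71 = -71170792/71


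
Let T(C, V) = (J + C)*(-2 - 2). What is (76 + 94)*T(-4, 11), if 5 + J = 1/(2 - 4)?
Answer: 6460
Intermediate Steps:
J = -11/2 (J = -5 + 1/(2 - 4) = -5 + 1/(-2) = -5 - 1/2 = -11/2 ≈ -5.5000)
T(C, V) = 22 - 4*C (T(C, V) = (-11/2 + C)*(-2 - 2) = (-11/2 + C)*(-4) = 22 - 4*C)
(76 + 94)*T(-4, 11) = (76 + 94)*(22 - 4*(-4)) = 170*(22 + 16) = 170*38 = 6460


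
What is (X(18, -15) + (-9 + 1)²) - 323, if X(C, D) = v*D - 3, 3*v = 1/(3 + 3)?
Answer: -1577/6 ≈ -262.83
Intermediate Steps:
v = 1/18 (v = 1/(3*(3 + 3)) = (⅓)/6 = (⅓)*(⅙) = 1/18 ≈ 0.055556)
X(C, D) = -3 + D/18 (X(C, D) = D/18 - 3 = -3 + D/18)
(X(18, -15) + (-9 + 1)²) - 323 = ((-3 + (1/18)*(-15)) + (-9 + 1)²) - 323 = ((-3 - ⅚) + (-8)²) - 323 = (-23/6 + 64) - 323 = 361/6 - 323 = -1577/6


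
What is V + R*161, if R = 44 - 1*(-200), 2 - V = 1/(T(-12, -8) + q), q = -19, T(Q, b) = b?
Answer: 1060723/27 ≈ 39286.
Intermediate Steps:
V = 55/27 (V = 2 - 1/(-8 - 19) = 2 - 1/(-27) = 2 - 1*(-1/27) = 2 + 1/27 = 55/27 ≈ 2.0370)
R = 244 (R = 44 + 200 = 244)
V + R*161 = 55/27 + 244*161 = 55/27 + 39284 = 1060723/27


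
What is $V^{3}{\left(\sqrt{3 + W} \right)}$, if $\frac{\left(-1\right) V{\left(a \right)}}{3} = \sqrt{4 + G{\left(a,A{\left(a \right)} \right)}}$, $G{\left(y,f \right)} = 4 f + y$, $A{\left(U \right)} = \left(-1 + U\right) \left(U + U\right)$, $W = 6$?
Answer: $- 1485 \sqrt{55} \approx -11013.0$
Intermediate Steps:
$A{\left(U \right)} = 2 U \left(-1 + U\right)$ ($A{\left(U \right)} = \left(-1 + U\right) 2 U = 2 U \left(-1 + U\right)$)
$G{\left(y,f \right)} = y + 4 f$
$V{\left(a \right)} = - 3 \sqrt{4 + a + 8 a \left(-1 + a\right)}$ ($V{\left(a \right)} = - 3 \sqrt{4 + \left(a + 4 \cdot 2 a \left(-1 + a\right)\right)} = - 3 \sqrt{4 + \left(a + 8 a \left(-1 + a\right)\right)} = - 3 \sqrt{4 + a + 8 a \left(-1 + a\right)}$)
$V^{3}{\left(\sqrt{3 + W} \right)} = \left(- 3 \sqrt{4 + \sqrt{3 + 6} + 8 \sqrt{3 + 6} \left(-1 + \sqrt{3 + 6}\right)}\right)^{3} = \left(- 3 \sqrt{4 + \sqrt{9} + 8 \sqrt{9} \left(-1 + \sqrt{9}\right)}\right)^{3} = \left(- 3 \sqrt{4 + 3 + 8 \cdot 3 \left(-1 + 3\right)}\right)^{3} = \left(- 3 \sqrt{4 + 3 + 8 \cdot 3 \cdot 2}\right)^{3} = \left(- 3 \sqrt{4 + 3 + 48}\right)^{3} = \left(- 3 \sqrt{55}\right)^{3} = - 1485 \sqrt{55}$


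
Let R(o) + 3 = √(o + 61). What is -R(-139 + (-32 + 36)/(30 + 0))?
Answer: 3 - 4*I*√1095/15 ≈ 3.0 - 8.8242*I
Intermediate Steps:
R(o) = -3 + √(61 + o) (R(o) = -3 + √(o + 61) = -3 + √(61 + o))
-R(-139 + (-32 + 36)/(30 + 0)) = -(-3 + √(61 + (-139 + (-32 + 36)/(30 + 0)))) = -(-3 + √(61 + (-139 + 4/30))) = -(-3 + √(61 + (-139 + 4*(1/30)))) = -(-3 + √(61 + (-139 + 2/15))) = -(-3 + √(61 - 2083/15)) = -(-3 + √(-1168/15)) = -(-3 + 4*I*√1095/15) = 3 - 4*I*√1095/15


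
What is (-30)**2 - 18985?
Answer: -18085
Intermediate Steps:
(-30)**2 - 18985 = 900 - 18985 = -18085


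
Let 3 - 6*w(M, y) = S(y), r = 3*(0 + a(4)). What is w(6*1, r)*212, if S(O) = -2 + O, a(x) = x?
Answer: -742/3 ≈ -247.33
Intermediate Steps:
r = 12 (r = 3*(0 + 4) = 3*4 = 12)
w(M, y) = ⅚ - y/6 (w(M, y) = ½ - (-2 + y)/6 = ½ + (⅓ - y/6) = ⅚ - y/6)
w(6*1, r)*212 = (⅚ - ⅙*12)*212 = (⅚ - 2)*212 = -7/6*212 = -742/3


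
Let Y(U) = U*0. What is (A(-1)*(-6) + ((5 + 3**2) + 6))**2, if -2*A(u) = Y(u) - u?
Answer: 529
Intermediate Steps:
Y(U) = 0
A(u) = u/2 (A(u) = -(0 - u)/2 = -(-1)*u/2 = u/2)
(A(-1)*(-6) + ((5 + 3**2) + 6))**2 = (((1/2)*(-1))*(-6) + ((5 + 3**2) + 6))**2 = (-1/2*(-6) + ((5 + 9) + 6))**2 = (3 + (14 + 6))**2 = (3 + 20)**2 = 23**2 = 529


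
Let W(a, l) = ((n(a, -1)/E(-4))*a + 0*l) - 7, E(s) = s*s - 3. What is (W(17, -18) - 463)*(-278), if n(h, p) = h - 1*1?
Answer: 1622964/13 ≈ 1.2484e+5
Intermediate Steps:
n(h, p) = -1 + h (n(h, p) = h - 1 = -1 + h)
E(s) = -3 + s**2 (E(s) = s**2 - 3 = -3 + s**2)
W(a, l) = -7 + a*(-1/13 + a/13) (W(a, l) = (((-1 + a)/(-3 + (-4)**2))*a + 0*l) - 7 = (((-1 + a)/(-3 + 16))*a + 0) - 7 = (((-1 + a)/13)*a + 0) - 7 = (((-1 + a)*(1/13))*a + 0) - 7 = ((-1/13 + a/13)*a + 0) - 7 = (a*(-1/13 + a/13) + 0) - 7 = a*(-1/13 + a/13) - 7 = -7 + a*(-1/13 + a/13))
(W(17, -18) - 463)*(-278) = ((-7 + (1/13)*17*(-1 + 17)) - 463)*(-278) = ((-7 + (1/13)*17*16) - 463)*(-278) = ((-7 + 272/13) - 463)*(-278) = (181/13 - 463)*(-278) = -5838/13*(-278) = 1622964/13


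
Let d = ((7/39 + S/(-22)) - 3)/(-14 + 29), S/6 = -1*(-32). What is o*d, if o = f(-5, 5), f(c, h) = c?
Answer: 4954/1287 ≈ 3.8493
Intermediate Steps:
S = 192 (S = 6*(-1*(-32)) = 6*32 = 192)
d = -4954/6435 (d = ((7/39 + 192/(-22)) - 3)/(-14 + 29) = ((7*(1/39) + 192*(-1/22)) - 3)/15 = ((7/39 - 96/11) - 3)*(1/15) = (-3667/429 - 3)*(1/15) = -4954/429*1/15 = -4954/6435 ≈ -0.76985)
o = -5
o*d = -5*(-4954/6435) = 4954/1287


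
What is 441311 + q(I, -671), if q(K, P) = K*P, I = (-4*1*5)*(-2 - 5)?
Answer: 347371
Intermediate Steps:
I = 140 (I = -4*5*(-7) = -20*(-7) = 140)
441311 + q(I, -671) = 441311 + 140*(-671) = 441311 - 93940 = 347371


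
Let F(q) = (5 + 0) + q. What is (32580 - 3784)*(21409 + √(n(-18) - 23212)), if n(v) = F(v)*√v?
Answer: 616493564 + 28796*√(-23212 - 39*I*√2) ≈ 6.165e+8 - 4.3872e+6*I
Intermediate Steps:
F(q) = 5 + q
n(v) = √v*(5 + v) (n(v) = (5 + v)*√v = √v*(5 + v))
(32580 - 3784)*(21409 + √(n(-18) - 23212)) = (32580 - 3784)*(21409 + √(√(-18)*(5 - 18) - 23212)) = 28796*(21409 + √((3*I*√2)*(-13) - 23212)) = 28796*(21409 + √(-39*I*√2 - 23212)) = 28796*(21409 + √(-23212 - 39*I*√2)) = 616493564 + 28796*√(-23212 - 39*I*√2)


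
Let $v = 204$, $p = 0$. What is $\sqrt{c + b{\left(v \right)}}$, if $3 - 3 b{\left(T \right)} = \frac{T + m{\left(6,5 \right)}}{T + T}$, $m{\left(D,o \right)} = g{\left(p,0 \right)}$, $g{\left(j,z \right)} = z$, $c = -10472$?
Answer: $\frac{i \sqrt{376962}}{6} \approx 102.33 i$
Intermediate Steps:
$m{\left(D,o \right)} = 0$
$b{\left(T \right)} = \frac{5}{6}$ ($b{\left(T \right)} = 1 - \frac{\left(T + 0\right) \frac{1}{T + T}}{3} = 1 - \frac{T \frac{1}{2 T}}{3} = 1 - \frac{1}{6} = \frac{5}{6}$)
$\sqrt{c + b{\left(v \right)}} = \sqrt{-10472 + \frac{5}{6}} = \sqrt{- \frac{62827}{6}} = \frac{i \sqrt{376962}}{6}$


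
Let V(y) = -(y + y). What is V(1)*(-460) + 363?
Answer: 1283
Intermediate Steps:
V(y) = -2*y
V(1)*(-460) + 363 = -2*1*(-460) + 363 = -2*(-460) + 363 = 920 + 363 = 1283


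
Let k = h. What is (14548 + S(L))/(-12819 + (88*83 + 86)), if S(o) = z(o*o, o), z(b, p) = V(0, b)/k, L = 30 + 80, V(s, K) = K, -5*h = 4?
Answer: 577/5429 ≈ 0.10628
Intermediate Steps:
h = -⅘ (h = -⅕*4 = -⅘ ≈ -0.80000)
k = -⅘ ≈ -0.80000
L = 110
z(b, p) = -5*b/4 (z(b, p) = b/(-⅘) = b*(-5/4) = -5*b/4)
S(o) = -5*o²/4 (S(o) = -5*o*o/4 = -5*o²/4)
(14548 + S(L))/(-12819 + (88*83 + 86)) = (14548 - 5/4*110²)/(-12819 + (88*83 + 86)) = (14548 - 5/4*12100)/(-12819 + (7304 + 86)) = (14548 - 15125)/(-12819 + 7390) = -577/(-5429) = -577*(-1/5429) = 577/5429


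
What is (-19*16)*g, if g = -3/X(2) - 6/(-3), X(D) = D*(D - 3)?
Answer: -1064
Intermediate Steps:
X(D) = D*(-3 + D)
g = 7/2 (g = -3*1/(2*(-3 + 2)) - 6/(-3) = -3/(2*(-1)) - 6*(-⅓) = -3/(-2) + 2 = -3*(-½) + 2 = 3/2 + 2 = 7/2 ≈ 3.5000)
(-19*16)*g = -19*16*(7/2) = -304*7/2 = -1064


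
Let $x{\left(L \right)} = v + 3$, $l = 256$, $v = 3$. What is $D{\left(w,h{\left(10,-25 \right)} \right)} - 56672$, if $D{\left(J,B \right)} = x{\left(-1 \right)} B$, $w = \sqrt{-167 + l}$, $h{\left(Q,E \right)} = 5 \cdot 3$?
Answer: $-56582$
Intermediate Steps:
$h{\left(Q,E \right)} = 15$
$x{\left(L \right)} = 6$ ($x{\left(L \right)} = 3 + 3 = 6$)
$w = \sqrt{89}$ ($w = \sqrt{-167 + 256} = \sqrt{89} \approx 9.434$)
$D{\left(J,B \right)} = 6 B$
$D{\left(w,h{\left(10,-25 \right)} \right)} - 56672 = 6 \cdot 15 - 56672 = 90 - 56672 = -56582$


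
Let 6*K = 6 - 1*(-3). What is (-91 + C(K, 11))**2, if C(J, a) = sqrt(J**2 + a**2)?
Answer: (182 - sqrt(493))**2/4 ≈ 6383.7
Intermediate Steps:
K = 3/2 (K = (6 - 1*(-3))/6 = (6 + 3)/6 = (1/6)*9 = 3/2 ≈ 1.5000)
(-91 + C(K, 11))**2 = (-91 + sqrt((3/2)**2 + 11**2))**2 = (-91 + sqrt(9/4 + 121))**2 = (-91 + sqrt(493/4))**2 = (-91 + sqrt(493)/2)**2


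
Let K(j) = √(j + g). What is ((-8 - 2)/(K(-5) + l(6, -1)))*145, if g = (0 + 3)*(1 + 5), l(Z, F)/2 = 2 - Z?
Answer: 11600/51 + 1450*√13/51 ≈ 329.96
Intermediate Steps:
l(Z, F) = 4 - 2*Z (l(Z, F) = 2*(2 - Z) = 4 - 2*Z)
g = 18 (g = 3*6 = 18)
K(j) = √(18 + j) (K(j) = √(j + 18) = √(18 + j))
((-8 - 2)/(K(-5) + l(6, -1)))*145 = ((-8 - 2)/(√(18 - 5) + (4 - 2*6)))*145 = -10/(√13 + (4 - 12))*145 = -10/(√13 - 8)*145 = -10/(-8 + √13)*145 = -1450/(-8 + √13)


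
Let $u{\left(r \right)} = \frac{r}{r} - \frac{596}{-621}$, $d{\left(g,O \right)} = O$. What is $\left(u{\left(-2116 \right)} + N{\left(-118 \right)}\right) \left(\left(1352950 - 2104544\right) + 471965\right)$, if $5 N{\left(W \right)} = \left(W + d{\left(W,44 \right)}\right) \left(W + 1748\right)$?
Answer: $\frac{4188782859023}{621} \approx 6.7452 \cdot 10^{9}$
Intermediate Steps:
$N{\left(W \right)} = \frac{\left(44 + W\right) \left(1748 + W\right)}{5}$ ($N{\left(W \right)} = \frac{\left(W + 44\right) \left(W + 1748\right)}{5} = \frac{\left(44 + W\right) \left(1748 + W\right)}{5}$)
$u{\left(r \right)} = \frac{1217}{621}$ ($u{\left(r \right)} = 1 - - \frac{596}{621} = 1 + \frac{596}{621} = \frac{1217}{621}$)
$\left(u{\left(-2116 \right)} + N{\left(-118 \right)}\right) \left(\left(1352950 - 2104544\right) + 471965\right) = \left(\frac{1217}{621} + \left(\frac{76912}{5} + \frac{\left(-118\right)^{2}}{5} + \frac{1792}{5} \left(-118\right)\right)\right) \left(\left(1352950 - 2104544\right) + 471965\right) = \left(\frac{1217}{621} + \left(\frac{76912}{5} + \frac{1}{5} \cdot 13924 - \frac{211456}{5}\right)\right) \left(\left(1352950 - 2104544\right) + 471965\right) = \left(\frac{1217}{621} + \left(\frac{76912}{5} + \frac{13924}{5} - \frac{211456}{5}\right)\right) \left(-751594 + 471965\right) = \left(\frac{1217}{621} - 24124\right) \left(-279629\right) = \left(- \frac{14979787}{621}\right) \left(-279629\right) = \frac{4188782859023}{621}$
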